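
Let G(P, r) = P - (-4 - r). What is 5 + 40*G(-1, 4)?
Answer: 285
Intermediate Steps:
G(P, r) = 4 + P + r (G(P, r) = P + (4 + r) = 4 + P + r)
5 + 40*G(-1, 4) = 5 + 40*(4 - 1 + 4) = 5 + 40*7 = 5 + 280 = 285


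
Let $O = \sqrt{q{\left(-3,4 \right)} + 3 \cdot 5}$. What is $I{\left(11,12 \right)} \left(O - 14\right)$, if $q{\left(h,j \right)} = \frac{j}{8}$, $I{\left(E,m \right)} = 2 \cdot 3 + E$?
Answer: $-238 + \frac{17 \sqrt{62}}{2} \approx -171.07$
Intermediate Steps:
$I{\left(E,m \right)} = 6 + E$
$q{\left(h,j \right)} = \frac{j}{8}$ ($q{\left(h,j \right)} = j \frac{1}{8} = \frac{j}{8}$)
$O = \frac{\sqrt{62}}{2}$ ($O = \sqrt{\frac{1}{8} \cdot 4 + 3 \cdot 5} = \sqrt{\frac{1}{2} + 15} = \sqrt{\frac{31}{2}} = \frac{\sqrt{62}}{2} \approx 3.937$)
$I{\left(11,12 \right)} \left(O - 14\right) = \left(6 + 11\right) \left(\frac{\sqrt{62}}{2} - 14\right) = 17 \left(-14 + \frac{\sqrt{62}}{2}\right) = -238 + \frac{17 \sqrt{62}}{2}$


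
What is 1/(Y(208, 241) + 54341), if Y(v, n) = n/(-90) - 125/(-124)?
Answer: 5580/303213463 ≈ 1.8403e-5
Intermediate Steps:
Y(v, n) = 125/124 - n/90 (Y(v, n) = n*(-1/90) - 125*(-1/124) = -n/90 + 125/124 = 125/124 - n/90)
1/(Y(208, 241) + 54341) = 1/((125/124 - 1/90*241) + 54341) = 1/((125/124 - 241/90) + 54341) = 1/(-9317/5580 + 54341) = 1/(303213463/5580) = 5580/303213463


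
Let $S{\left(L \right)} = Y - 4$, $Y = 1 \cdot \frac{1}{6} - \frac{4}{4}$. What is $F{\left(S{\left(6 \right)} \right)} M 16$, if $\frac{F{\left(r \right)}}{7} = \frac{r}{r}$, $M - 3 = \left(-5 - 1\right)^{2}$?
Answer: $4368$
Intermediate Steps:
$Y = - \frac{5}{6}$ ($Y = 1 \cdot \frac{1}{6} - 1 = \frac{1}{6} - 1 = - \frac{5}{6} \approx -0.83333$)
$M = 39$ ($M = 3 + \left(-5 - 1\right)^{2} = 3 + \left(-6\right)^{2} = 3 + 36 = 39$)
$S{\left(L \right)} = - \frac{29}{6}$ ($S{\left(L \right)} = - \frac{5}{6} - 4 = - \frac{29}{6}$)
$F{\left(r \right)} = 7$ ($F{\left(r \right)} = 7 \frac{r}{r} = 7 \cdot 1 = 7$)
$F{\left(S{\left(6 \right)} \right)} M 16 = 7 \cdot 39 \cdot 16 = 273 \cdot 16 = 4368$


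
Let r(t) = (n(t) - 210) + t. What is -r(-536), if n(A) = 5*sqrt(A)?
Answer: 746 - 10*I*sqrt(134) ≈ 746.0 - 115.76*I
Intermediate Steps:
r(t) = -210 + t + 5*sqrt(t) (r(t) = (5*sqrt(t) - 210) + t = (-210 + 5*sqrt(t)) + t = -210 + t + 5*sqrt(t))
-r(-536) = -(-210 - 536 + 5*sqrt(-536)) = -(-210 - 536 + 5*(2*I*sqrt(134))) = -(-210 - 536 + 10*I*sqrt(134)) = -(-746 + 10*I*sqrt(134)) = 746 - 10*I*sqrt(134)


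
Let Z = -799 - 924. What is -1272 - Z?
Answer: 451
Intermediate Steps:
Z = -1723
-1272 - Z = -1272 - 1*(-1723) = -1272 + 1723 = 451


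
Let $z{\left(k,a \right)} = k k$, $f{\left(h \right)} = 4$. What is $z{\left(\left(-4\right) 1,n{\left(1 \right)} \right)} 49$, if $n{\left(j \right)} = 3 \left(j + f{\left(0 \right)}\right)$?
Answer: $784$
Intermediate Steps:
$n{\left(j \right)} = 12 + 3 j$ ($n{\left(j \right)} = 3 \left(j + 4\right) = 3 \left(4 + j\right) = 12 + 3 j$)
$z{\left(k,a \right)} = k^{2}$
$z{\left(\left(-4\right) 1,n{\left(1 \right)} \right)} 49 = \left(\left(-4\right) 1\right)^{2} \cdot 49 = \left(-4\right)^{2} \cdot 49 = 16 \cdot 49 = 784$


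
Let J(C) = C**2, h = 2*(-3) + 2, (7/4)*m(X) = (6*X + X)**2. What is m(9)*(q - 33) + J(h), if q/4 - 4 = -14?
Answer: -165548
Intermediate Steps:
q = -40 (q = 16 + 4*(-14) = 16 - 56 = -40)
m(X) = 28*X**2 (m(X) = 4*(6*X + X)**2/7 = 4*(7*X)**2/7 = 4*(49*X**2)/7 = 28*X**2)
h = -4 (h = -6 + 2 = -4)
m(9)*(q - 33) + J(h) = (28*9**2)*(-40 - 33) + (-4)**2 = (28*81)*(-73) + 16 = 2268*(-73) + 16 = -165564 + 16 = -165548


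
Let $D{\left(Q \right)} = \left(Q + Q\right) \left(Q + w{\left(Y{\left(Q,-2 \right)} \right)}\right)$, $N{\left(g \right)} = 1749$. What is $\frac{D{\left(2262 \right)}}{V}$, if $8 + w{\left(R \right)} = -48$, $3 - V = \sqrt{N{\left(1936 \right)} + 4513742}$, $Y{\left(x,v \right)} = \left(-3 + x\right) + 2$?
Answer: $- \frac{14969916}{2257741} - \frac{4989972 \sqrt{4515491}}{2257741} \approx -4703.2$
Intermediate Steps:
$Y{\left(x,v \right)} = -1 + x$
$V = 3 - \sqrt{4515491}$ ($V = 3 - \sqrt{1749 + 4513742} = 3 - \sqrt{4515491} \approx -2122.0$)
$w{\left(R \right)} = -56$ ($w{\left(R \right)} = -8 - 48 = -56$)
$D{\left(Q \right)} = 2 Q \left(-56 + Q\right)$ ($D{\left(Q \right)} = \left(Q + Q\right) \left(Q - 56\right) = 2 Q \left(-56 + Q\right)$)
$\frac{D{\left(2262 \right)}}{V} = \frac{2 \cdot 2262 \left(-56 + 2262\right)}{3 - \sqrt{4515491}} = \frac{2 \cdot 2262 \cdot 2206}{3 - \sqrt{4515491}} = \frac{9979944}{3 - \sqrt{4515491}}$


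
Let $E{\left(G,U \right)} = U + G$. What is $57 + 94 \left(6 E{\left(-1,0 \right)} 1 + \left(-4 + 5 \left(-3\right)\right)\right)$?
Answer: $-2293$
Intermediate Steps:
$E{\left(G,U \right)} = G + U$
$57 + 94 \left(6 E{\left(-1,0 \right)} 1 + \left(-4 + 5 \left(-3\right)\right)\right) = 57 + 94 \left(6 \left(-1 + 0\right) 1 + \left(-4 + 5 \left(-3\right)\right)\right) = 57 + 94 \left(6 \left(-1\right) 1 - 19\right) = 57 + 94 \left(\left(-6\right) 1 - 19\right) = 57 + 94 \left(-6 - 19\right) = 57 + 94 \left(-25\right) = 57 - 2350 = -2293$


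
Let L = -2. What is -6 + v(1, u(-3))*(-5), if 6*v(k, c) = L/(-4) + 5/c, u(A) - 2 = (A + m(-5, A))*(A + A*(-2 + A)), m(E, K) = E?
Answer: -599/94 ≈ -6.3723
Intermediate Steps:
u(A) = 2 + (-5 + A)*(A + A*(-2 + A)) (u(A) = 2 + (A - 5)*(A + A*(-2 + A)) = 2 + (-5 + A)*(A + A*(-2 + A)))
v(k, c) = 1/12 + 5/(6*c) (v(k, c) = (-2/(-4) + 5/c)/6 = (-2*(-¼) + 5/c)/6 = (½ + 5/c)/6 = 1/12 + 5/(6*c))
-6 + v(1, u(-3))*(-5) = -6 + ((10 + (2 + (-3)³ - 6*(-3)² + 5*(-3)))/(12*(2 + (-3)³ - 6*(-3)² + 5*(-3))))*(-5) = -6 + ((10 + (2 - 27 - 6*9 - 15))/(12*(2 - 27 - 6*9 - 15)))*(-5) = -6 + ((10 + (2 - 27 - 54 - 15))/(12*(2 - 27 - 54 - 15)))*(-5) = -6 + ((1/12)*(10 - 94)/(-94))*(-5) = -6 + ((1/12)*(-1/94)*(-84))*(-5) = -6 + (7/94)*(-5) = -6 - 35/94 = -599/94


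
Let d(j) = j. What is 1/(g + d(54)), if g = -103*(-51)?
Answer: 1/5307 ≈ 0.00018843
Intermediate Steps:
g = 5253
1/(g + d(54)) = 1/(5253 + 54) = 1/5307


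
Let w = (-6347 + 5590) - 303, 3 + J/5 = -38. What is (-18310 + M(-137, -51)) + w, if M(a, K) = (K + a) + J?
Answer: -19763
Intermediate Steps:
J = -205 (J = -15 + 5*(-38) = -15 - 190 = -205)
M(a, K) = -205 + K + a (M(a, K) = (K + a) - 205 = -205 + K + a)
w = -1060 (w = -757 - 303 = -1060)
(-18310 + M(-137, -51)) + w = (-18310 + (-205 - 51 - 137)) - 1060 = (-18310 - 393) - 1060 = -18703 - 1060 = -19763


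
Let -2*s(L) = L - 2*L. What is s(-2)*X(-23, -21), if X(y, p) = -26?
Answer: 26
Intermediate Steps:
s(L) = L/2 (s(L) = -(L - 2*L)/2 = -(-1)*L/2 = L/2)
s(-2)*X(-23, -21) = ((½)*(-2))*(-26) = -1*(-26) = 26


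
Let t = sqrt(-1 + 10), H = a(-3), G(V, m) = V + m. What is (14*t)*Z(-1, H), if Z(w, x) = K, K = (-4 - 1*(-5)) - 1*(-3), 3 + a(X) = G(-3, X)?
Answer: 168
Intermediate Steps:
a(X) = -6 + X (a(X) = -3 + (-3 + X) = -6 + X)
H = -9 (H = -6 - 3 = -9)
K = 4 (K = (-4 + 5) + 3 = 1 + 3 = 4)
t = 3 (t = sqrt(9) = 3)
Z(w, x) = 4
(14*t)*Z(-1, H) = (14*3)*4 = 42*4 = 168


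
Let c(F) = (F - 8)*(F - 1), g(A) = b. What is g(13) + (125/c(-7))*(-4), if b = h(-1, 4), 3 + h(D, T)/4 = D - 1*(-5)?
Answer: -⅙ ≈ -0.16667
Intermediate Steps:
h(D, T) = 8 + 4*D (h(D, T) = -12 + 4*(D - 1*(-5)) = -12 + 4*(D + 5) = -12 + 4*(5 + D) = -12 + (20 + 4*D) = 8 + 4*D)
b = 4 (b = 8 + 4*(-1) = 8 - 4 = 4)
g(A) = 4
c(F) = (-1 + F)*(-8 + F) (c(F) = (-8 + F)*(-1 + F) = (-1 + F)*(-8 + F))
g(13) + (125/c(-7))*(-4) = 4 + (125/(8 + (-7)² - 9*(-7)))*(-4) = 4 + (125/(8 + 49 + 63))*(-4) = 4 + (125/120)*(-4) = 4 + (125*(1/120))*(-4) = 4 + (25/24)*(-4) = 4 - 25/6 = -⅙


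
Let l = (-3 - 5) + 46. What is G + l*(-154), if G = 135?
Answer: -5717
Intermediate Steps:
l = 38 (l = -8 + 46 = 38)
G + l*(-154) = 135 + 38*(-154) = 135 - 5852 = -5717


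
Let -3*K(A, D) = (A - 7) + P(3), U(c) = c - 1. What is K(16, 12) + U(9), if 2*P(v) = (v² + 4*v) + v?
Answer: 1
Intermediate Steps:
P(v) = v²/2 + 5*v/2 (P(v) = ((v² + 4*v) + v)/2 = (v² + 5*v)/2 = v²/2 + 5*v/2)
U(c) = -1 + c
K(A, D) = -5/3 - A/3 (K(A, D) = -((A - 7) + (½)*3*(5 + 3))/3 = -((-7 + A) + (½)*3*8)/3 = -((-7 + A) + 12)/3 = -(5 + A)/3 = -5/3 - A/3)
K(16, 12) + U(9) = (-5/3 - ⅓*16) + (-1 + 9) = (-5/3 - 16/3) + 8 = -7 + 8 = 1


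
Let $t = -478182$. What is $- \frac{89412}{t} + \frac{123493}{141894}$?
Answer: $\frac{11956526009}{11308526118} \approx 1.0573$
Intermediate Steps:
$- \frac{89412}{t} + \frac{123493}{141894} = - \frac{89412}{-478182} + \frac{123493}{141894} = \left(-89412\right) \left(- \frac{1}{478182}\right) + 123493 \cdot \frac{1}{141894} = \frac{14902}{79697} + \frac{123493}{141894} = \frac{11956526009}{11308526118}$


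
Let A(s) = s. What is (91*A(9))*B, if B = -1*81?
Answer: -66339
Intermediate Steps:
B = -81
(91*A(9))*B = (91*9)*(-81) = 819*(-81) = -66339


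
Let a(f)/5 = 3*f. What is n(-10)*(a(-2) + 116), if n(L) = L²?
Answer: 8600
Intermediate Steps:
a(f) = 15*f (a(f) = 5*(3*f) = 15*f)
n(-10)*(a(-2) + 116) = (-10)²*(15*(-2) + 116) = 100*(-30 + 116) = 100*86 = 8600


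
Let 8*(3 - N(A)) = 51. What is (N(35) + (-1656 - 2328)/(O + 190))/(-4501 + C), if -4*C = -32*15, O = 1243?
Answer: 70563/50223784 ≈ 0.0014050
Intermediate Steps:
N(A) = -27/8 (N(A) = 3 - ⅛*51 = 3 - 51/8 = -27/8)
C = 120 (C = -(-8)*15 = -¼*(-480) = 120)
(N(35) + (-1656 - 2328)/(O + 190))/(-4501 + C) = (-27/8 + (-1656 - 2328)/(1243 + 190))/(-4501 + 120) = (-27/8 - 3984/1433)/(-4381) = (-27/8 - 3984*1/1433)*(-1/4381) = (-27/8 - 3984/1433)*(-1/4381) = -70563/11464*(-1/4381) = 70563/50223784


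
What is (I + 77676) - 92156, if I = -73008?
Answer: -87488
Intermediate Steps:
(I + 77676) - 92156 = (-73008 + 77676) - 92156 = 4668 - 92156 = -87488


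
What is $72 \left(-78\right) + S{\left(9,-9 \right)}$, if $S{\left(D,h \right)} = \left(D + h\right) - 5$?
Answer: $-5621$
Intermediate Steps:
$S{\left(D,h \right)} = -5 + D + h$
$72 \left(-78\right) + S{\left(9,-9 \right)} = 72 \left(-78\right) - 5 = -5616 - 5 = -5621$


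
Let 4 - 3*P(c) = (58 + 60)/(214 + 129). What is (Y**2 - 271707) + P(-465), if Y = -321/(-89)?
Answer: -738162909380/2716903 ≈ -2.7169e+5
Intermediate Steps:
P(c) = 418/343 (P(c) = 4/3 - (58 + 60)/(3*(214 + 129)) = 4/3 - 118/(3*343) = 4/3 - 1/3*118/343 = 4/3 - 118/1029 = 418/343)
Y = 321/89 (Y = -321*(-1/89) = 321/89 ≈ 3.6067)
(Y**2 - 271707) + P(-465) = ((321/89)**2 - 271707) + 418/343 = (103041/7921 - 271707) + 418/343 = -2152088106/7921 + 418/343 = -738162909380/2716903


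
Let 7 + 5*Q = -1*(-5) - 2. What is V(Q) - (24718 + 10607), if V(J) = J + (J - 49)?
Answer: -176878/5 ≈ -35376.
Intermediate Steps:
Q = -⅘ (Q = -7/5 + (-1*(-5) - 2)/5 = -7/5 + (5 - 2)/5 = -7/5 + (⅕)*3 = -7/5 + ⅗ = -⅘ ≈ -0.80000)
V(J) = -49 + 2*J (V(J) = J + (-49 + J) = -49 + 2*J)
V(Q) - (24718 + 10607) = (-49 + 2*(-⅘)) - (24718 + 10607) = (-49 - 8/5) - 1*35325 = -253/5 - 35325 = -176878/5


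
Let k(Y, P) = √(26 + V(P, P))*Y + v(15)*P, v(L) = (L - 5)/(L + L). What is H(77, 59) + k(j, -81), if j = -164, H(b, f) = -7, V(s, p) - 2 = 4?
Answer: -34 - 656*√2 ≈ -961.72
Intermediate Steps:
V(s, p) = 6 (V(s, p) = 2 + 4 = 6)
v(L) = (-5 + L)/(2*L) (v(L) = (-5 + L)/((2*L)) = (-5 + L)*(1/(2*L)) = (-5 + L)/(2*L))
k(Y, P) = P/3 + 4*Y*√2 (k(Y, P) = √(26 + 6)*Y + ((½)*(-5 + 15)/15)*P = √32*Y + ((½)*(1/15)*10)*P = (4*√2)*Y + P/3 = 4*Y*√2 + P/3 = P/3 + 4*Y*√2)
H(77, 59) + k(j, -81) = -7 + ((⅓)*(-81) + 4*(-164)*√2) = -7 + (-27 - 656*√2) = -34 - 656*√2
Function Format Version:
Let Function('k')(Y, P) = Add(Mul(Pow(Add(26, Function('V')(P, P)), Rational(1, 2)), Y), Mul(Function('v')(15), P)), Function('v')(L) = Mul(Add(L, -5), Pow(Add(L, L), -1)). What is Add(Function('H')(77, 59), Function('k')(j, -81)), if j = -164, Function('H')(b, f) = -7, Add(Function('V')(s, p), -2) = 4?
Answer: Add(-34, Mul(-656, Pow(2, Rational(1, 2)))) ≈ -961.72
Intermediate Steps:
Function('V')(s, p) = 6 (Function('V')(s, p) = Add(2, 4) = 6)
Function('v')(L) = Mul(Rational(1, 2), Pow(L, -1), Add(-5, L)) (Function('v')(L) = Mul(Add(-5, L), Pow(Mul(2, L), -1)) = Mul(Add(-5, L), Mul(Rational(1, 2), Pow(L, -1))) = Mul(Rational(1, 2), Pow(L, -1), Add(-5, L)))
Function('k')(Y, P) = Add(Mul(Rational(1, 3), P), Mul(4, Y, Pow(2, Rational(1, 2)))) (Function('k')(Y, P) = Add(Mul(Pow(Add(26, 6), Rational(1, 2)), Y), Mul(Mul(Rational(1, 2), Pow(15, -1), Add(-5, 15)), P)) = Add(Mul(Pow(32, Rational(1, 2)), Y), Mul(Mul(Rational(1, 2), Rational(1, 15), 10), P)) = Add(Mul(Mul(4, Pow(2, Rational(1, 2))), Y), Mul(Rational(1, 3), P)) = Add(Mul(4, Y, Pow(2, Rational(1, 2))), Mul(Rational(1, 3), P)) = Add(Mul(Rational(1, 3), P), Mul(4, Y, Pow(2, Rational(1, 2)))))
Add(Function('H')(77, 59), Function('k')(j, -81)) = Add(-7, Add(Mul(Rational(1, 3), -81), Mul(4, -164, Pow(2, Rational(1, 2))))) = Add(-7, Add(-27, Mul(-656, Pow(2, Rational(1, 2))))) = Add(-34, Mul(-656, Pow(2, Rational(1, 2))))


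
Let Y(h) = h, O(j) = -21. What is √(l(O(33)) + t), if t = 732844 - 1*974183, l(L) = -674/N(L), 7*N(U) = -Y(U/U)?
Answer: 7*I*√4829 ≈ 486.44*I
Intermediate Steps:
N(U) = -⅐ (N(U) = (-U/U)/7 = (-1*1)/7 = (⅐)*(-1) = -⅐)
l(L) = 4718 (l(L) = -674/(-⅐) = -674*(-7) = 4718)
t = -241339 (t = 732844 - 974183 = -241339)
√(l(O(33)) + t) = √(4718 - 241339) = √(-236621) = 7*I*√4829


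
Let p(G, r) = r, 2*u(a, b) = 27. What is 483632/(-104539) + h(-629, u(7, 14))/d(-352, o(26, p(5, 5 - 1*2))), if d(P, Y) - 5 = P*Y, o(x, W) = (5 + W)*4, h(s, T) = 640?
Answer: -5512117648/1177004601 ≈ -4.6832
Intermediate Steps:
u(a, b) = 27/2 (u(a, b) = (1/2)*27 = 27/2)
o(x, W) = 20 + 4*W
d(P, Y) = 5 + P*Y
483632/(-104539) + h(-629, u(7, 14))/d(-352, o(26, p(5, 5 - 1*2))) = 483632/(-104539) + 640/(5 - 352*(20 + 4*(5 - 1*2))) = 483632*(-1/104539) + 640/(5 - 352*(20 + 4*(5 - 2))) = -483632/104539 + 640/(5 - 352*(20 + 4*3)) = -483632/104539 + 640/(5 - 352*(20 + 12)) = -483632/104539 + 640/(5 - 352*32) = -483632/104539 + 640/(5 - 11264) = -483632/104539 + 640/(-11259) = -483632/104539 + 640*(-1/11259) = -483632/104539 - 640/11259 = -5512117648/1177004601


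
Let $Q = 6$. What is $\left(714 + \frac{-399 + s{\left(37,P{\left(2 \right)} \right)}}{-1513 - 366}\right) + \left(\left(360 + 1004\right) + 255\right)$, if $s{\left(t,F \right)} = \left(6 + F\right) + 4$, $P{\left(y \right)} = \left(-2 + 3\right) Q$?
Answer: $\frac{4384090}{1879} \approx 2333.2$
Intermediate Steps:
$P{\left(y \right)} = 6$ ($P{\left(y \right)} = \left(-2 + 3\right) 6 = 1 \cdot 6 = 6$)
$s{\left(t,F \right)} = 10 + F$
$\left(714 + \frac{-399 + s{\left(37,P{\left(2 \right)} \right)}}{-1513 - 366}\right) + \left(\left(360 + 1004\right) + 255\right) = \left(714 + \frac{-399 + \left(10 + 6\right)}{-1513 - 366}\right) + \left(\left(360 + 1004\right) + 255\right) = \left(714 + \frac{-399 + 16}{-1879}\right) + \left(1364 + 255\right) = \left(714 - - \frac{383}{1879}\right) + 1619 = \left(714 + \frac{383}{1879}\right) + 1619 = \frac{1341989}{1879} + 1619 = \frac{4384090}{1879}$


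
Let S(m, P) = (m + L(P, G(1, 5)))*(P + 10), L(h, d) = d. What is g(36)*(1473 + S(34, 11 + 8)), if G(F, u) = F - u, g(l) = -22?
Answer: -51546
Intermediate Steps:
S(m, P) = (-4 + m)*(10 + P) (S(m, P) = (m + (1 - 1*5))*(P + 10) = (m + (1 - 5))*(10 + P) = (m - 4)*(10 + P) = (-4 + m)*(10 + P))
g(36)*(1473 + S(34, 11 + 8)) = -22*(1473 + (-40 - 4*(11 + 8) + 10*34 + (11 + 8)*34)) = -22*(1473 + (-40 - 4*19 + 340 + 19*34)) = -22*(1473 + (-40 - 76 + 340 + 646)) = -22*(1473 + 870) = -22*2343 = -51546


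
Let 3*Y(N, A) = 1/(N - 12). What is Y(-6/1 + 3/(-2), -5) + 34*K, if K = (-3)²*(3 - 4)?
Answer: -35804/117 ≈ -306.02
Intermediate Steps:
K = -9 (K = 9*(-1) = -9)
Y(N, A) = 1/(3*(-12 + N)) (Y(N, A) = 1/(3*(N - 12)) = 1/(3*(-12 + N)))
Y(-6/1 + 3/(-2), -5) + 34*K = 1/(3*(-12 + (-6/1 + 3/(-2)))) + 34*(-9) = 1/(3*(-12 + (-6*1 + 3*(-½)))) - 306 = 1/(3*(-12 + (-6 - 3/2))) - 306 = 1/(3*(-12 - 15/2)) - 306 = 1/(3*(-39/2)) - 306 = (⅓)*(-2/39) - 306 = -2/117 - 306 = -35804/117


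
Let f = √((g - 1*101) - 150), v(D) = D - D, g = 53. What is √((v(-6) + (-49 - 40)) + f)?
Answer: √(-89 + 3*I*√22) ≈ 0.74347 + 9.4632*I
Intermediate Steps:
v(D) = 0
f = 3*I*√22 (f = √((53 - 1*101) - 150) = √((53 - 101) - 150) = √(-48 - 150) = √(-198) = 3*I*√22 ≈ 14.071*I)
√((v(-6) + (-49 - 40)) + f) = √((0 + (-49 - 40)) + 3*I*√22) = √((0 - 89) + 3*I*√22) = √(-89 + 3*I*√22)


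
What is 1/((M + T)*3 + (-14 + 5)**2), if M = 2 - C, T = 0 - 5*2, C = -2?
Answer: 1/63 ≈ 0.015873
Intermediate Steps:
T = -10 (T = 0 - 10 = -10)
M = 4 (M = 2 - 1*(-2) = 2 + 2 = 4)
1/((M + T)*3 + (-14 + 5)**2) = 1/((4 - 10)*3 + (-14 + 5)**2) = 1/(-6*3 + (-9)**2) = 1/(-18 + 81) = 1/63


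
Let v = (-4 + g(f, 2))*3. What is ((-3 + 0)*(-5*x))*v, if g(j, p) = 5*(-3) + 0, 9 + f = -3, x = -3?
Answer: 2565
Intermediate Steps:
f = -12 (f = -9 - 3 = -12)
g(j, p) = -15 (g(j, p) = -15 + 0 = -15)
v = -57 (v = (-4 - 15)*3 = -19*3 = -57)
((-3 + 0)*(-5*x))*v = ((-3 + 0)*(-5*(-3)))*(-57) = -3*15*(-57) = -45*(-57) = 2565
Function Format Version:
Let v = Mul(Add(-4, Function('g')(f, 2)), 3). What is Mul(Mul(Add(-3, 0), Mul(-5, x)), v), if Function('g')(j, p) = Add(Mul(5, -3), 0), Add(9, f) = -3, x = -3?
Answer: 2565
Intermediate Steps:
f = -12 (f = Add(-9, -3) = -12)
Function('g')(j, p) = -15 (Function('g')(j, p) = Add(-15, 0) = -15)
v = -57 (v = Mul(Add(-4, -15), 3) = Mul(-19, 3) = -57)
Mul(Mul(Add(-3, 0), Mul(-5, x)), v) = Mul(Mul(Add(-3, 0), Mul(-5, -3)), -57) = Mul(Mul(-3, 15), -57) = Mul(-45, -57) = 2565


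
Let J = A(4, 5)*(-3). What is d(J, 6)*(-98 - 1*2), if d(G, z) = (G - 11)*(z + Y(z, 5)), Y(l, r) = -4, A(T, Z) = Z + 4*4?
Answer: 14800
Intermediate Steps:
A(T, Z) = 16 + Z (A(T, Z) = Z + 16 = 16 + Z)
J = -63 (J = (16 + 5)*(-3) = 21*(-3) = -63)
d(G, z) = (-11 + G)*(-4 + z) (d(G, z) = (G - 11)*(z - 4) = (-11 + G)*(-4 + z))
d(J, 6)*(-98 - 1*2) = (44 - 11*6 - 4*(-63) - 63*6)*(-98 - 1*2) = (44 - 66 + 252 - 378)*(-98 - 2) = -148*(-100) = 14800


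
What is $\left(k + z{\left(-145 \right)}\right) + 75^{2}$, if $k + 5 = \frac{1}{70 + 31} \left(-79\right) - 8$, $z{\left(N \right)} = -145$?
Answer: $\frac{552088}{101} \approx 5466.2$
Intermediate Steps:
$k = - \frac{1392}{101}$ ($k = -5 - \left(8 - \frac{1}{70 + 31} \left(-79\right)\right) = -5 - \left(8 - \frac{1}{101} \left(-79\right)\right) = -5 + \left(\frac{1}{101} \left(-79\right) - 8\right) = -5 - \frac{887}{101} = - \frac{1392}{101} \approx -13.782$)
$\left(k + z{\left(-145 \right)}\right) + 75^{2} = \left(- \frac{1392}{101} - 145\right) + 75^{2} = - \frac{16037}{101} + 5625 = \frac{552088}{101}$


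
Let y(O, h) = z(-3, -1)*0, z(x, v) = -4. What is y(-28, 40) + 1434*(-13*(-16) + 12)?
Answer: 315480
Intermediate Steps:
y(O, h) = 0 (y(O, h) = -4*0 = 0)
y(-28, 40) + 1434*(-13*(-16) + 12) = 0 + 1434*(-13*(-16) + 12) = 0 + 1434*(208 + 12) = 0 + 1434*220 = 0 + 315480 = 315480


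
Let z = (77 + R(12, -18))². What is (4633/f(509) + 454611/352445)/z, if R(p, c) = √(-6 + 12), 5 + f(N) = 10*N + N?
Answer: 4956878311753/13833347181813914 - 321549814663*√6/34583367954534785 ≈ 0.00033555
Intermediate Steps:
f(N) = -5 + 11*N (f(N) = -5 + (10*N + N) = -5 + 11*N)
R(p, c) = √6
z = (77 + √6)² ≈ 6312.2
(4633/f(509) + 454611/352445)/z = (4633/(-5 + 11*509) + 454611/352445)/((77 + √6)²) = (4633/(-5 + 5599) + 454611*(1/352445))/(77 + √6)² = (4633/5594 + 454611/352445)/(77 + √6)² = 4175971619/(1971577330*(77 + √6)²)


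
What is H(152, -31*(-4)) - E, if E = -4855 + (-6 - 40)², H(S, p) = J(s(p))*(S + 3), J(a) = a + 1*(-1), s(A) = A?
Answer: 21804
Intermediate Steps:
J(a) = -1 + a (J(a) = a - 1 = -1 + a)
H(S, p) = (-1 + p)*(3 + S) (H(S, p) = (-1 + p)*(S + 3) = (-1 + p)*(3 + S))
E = -2739 (E = -4855 + (-46)² = -4855 + 2116 = -2739)
H(152, -31*(-4)) - E = (-1 - 31*(-4))*(3 + 152) - 1*(-2739) = (-1 + 124)*155 + 2739 = 123*155 + 2739 = 19065 + 2739 = 21804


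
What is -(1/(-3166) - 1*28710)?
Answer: 90895861/3166 ≈ 28710.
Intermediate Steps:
-(1/(-3166) - 1*28710) = -(-1/3166 - 28710) = -1*(-90895861/3166) = 90895861/3166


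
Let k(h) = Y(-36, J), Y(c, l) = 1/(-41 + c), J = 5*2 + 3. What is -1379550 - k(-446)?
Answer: -106225349/77 ≈ -1.3796e+6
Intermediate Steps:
J = 13 (J = 10 + 3 = 13)
k(h) = -1/77 (k(h) = 1/(-41 - 36) = 1/(-77) = -1/77)
-1379550 - k(-446) = -1379550 - 1*(-1/77) = -1379550 + 1/77 = -106225349/77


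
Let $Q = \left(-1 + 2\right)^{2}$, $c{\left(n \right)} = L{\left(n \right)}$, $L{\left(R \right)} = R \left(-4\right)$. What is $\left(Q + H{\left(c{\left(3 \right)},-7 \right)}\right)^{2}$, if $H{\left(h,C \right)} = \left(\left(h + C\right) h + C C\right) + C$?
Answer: $73441$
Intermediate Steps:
$L{\left(R \right)} = - 4 R$
$c{\left(n \right)} = - 4 n$
$H{\left(h,C \right)} = C + C^{2} + h \left(C + h\right)$ ($H{\left(h,C \right)} = \left(\left(C + h\right) h + C^{2}\right) + C = \left(h \left(C + h\right) + C^{2}\right) + C = \left(C^{2} + h \left(C + h\right)\right) + C = C + C^{2} + h \left(C + h\right)$)
$Q = 1$ ($Q = 1^{2} = 1$)
$\left(Q + H{\left(c{\left(3 \right)},-7 \right)}\right)^{2} = \left(1 + \left(-7 + \left(-7\right)^{2} + \left(\left(-4\right) 3\right)^{2} - 7 \left(\left(-4\right) 3\right)\right)\right)^{2} = \left(1 + \left(-7 + 49 + \left(-12\right)^{2} - -84\right)\right)^{2} = \left(1 + \left(-7 + 49 + 144 + 84\right)\right)^{2} = \left(1 + 270\right)^{2} = 271^{2} = 73441$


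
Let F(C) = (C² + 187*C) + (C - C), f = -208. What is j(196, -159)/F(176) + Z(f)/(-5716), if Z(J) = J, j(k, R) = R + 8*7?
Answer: 3174989/91295952 ≈ 0.034777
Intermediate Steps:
j(k, R) = 56 + R (j(k, R) = R + 56 = 56 + R)
F(C) = C² + 187*C (F(C) = (C² + 187*C) + 0 = C² + 187*C)
j(196, -159)/F(176) + Z(f)/(-5716) = (56 - 159)/((176*(187 + 176))) - 208/(-5716) = -103/(176*363) - 208*(-1/5716) = -103/63888 + 52/1429 = 3174989/91295952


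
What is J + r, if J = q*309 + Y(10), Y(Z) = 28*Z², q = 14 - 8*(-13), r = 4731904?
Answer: 4771166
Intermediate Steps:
q = 118 (q = 14 + 104 = 118)
J = 39262 (J = 118*309 + 28*10² = 36462 + 28*100 = 36462 + 2800 = 39262)
J + r = 39262 + 4731904 = 4771166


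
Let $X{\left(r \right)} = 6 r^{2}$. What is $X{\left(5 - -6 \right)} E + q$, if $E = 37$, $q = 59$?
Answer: $26921$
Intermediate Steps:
$X{\left(5 - -6 \right)} E + q = 6 \left(5 - -6\right)^{2} \cdot 37 + 59 = 6 \left(5 + 6\right)^{2} \cdot 37 + 59 = 6 \cdot 11^{2} \cdot 37 + 59 = 6 \cdot 121 \cdot 37 + 59 = 726 \cdot 37 + 59 = 26862 + 59 = 26921$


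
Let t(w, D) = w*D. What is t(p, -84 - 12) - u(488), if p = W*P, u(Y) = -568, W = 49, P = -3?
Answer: 14680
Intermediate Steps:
p = -147 (p = 49*(-3) = -147)
t(w, D) = D*w
t(p, -84 - 12) - u(488) = (-84 - 12)*(-147) - 1*(-568) = -96*(-147) + 568 = 14112 + 568 = 14680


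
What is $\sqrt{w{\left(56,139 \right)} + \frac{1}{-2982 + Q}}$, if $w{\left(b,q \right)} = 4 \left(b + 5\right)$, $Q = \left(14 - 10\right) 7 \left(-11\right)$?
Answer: $\frac{\sqrt{2641077110}}{3290} \approx 15.62$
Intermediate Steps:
$Q = -308$ ($Q = 4 \cdot 7 \left(-11\right) = 28 \left(-11\right) = -308$)
$w{\left(b,q \right)} = 20 + 4 b$ ($w{\left(b,q \right)} = 4 \left(5 + b\right) = 20 + 4 b$)
$\sqrt{w{\left(56,139 \right)} + \frac{1}{-2982 + Q}} = \sqrt{\left(20 + 4 \cdot 56\right) + \frac{1}{-2982 - 308}} = \sqrt{\left(20 + 224\right) + \frac{1}{-3290}} = \sqrt{244 - \frac{1}{3290}} = \sqrt{\frac{802759}{3290}} = \frac{\sqrt{2641077110}}{3290}$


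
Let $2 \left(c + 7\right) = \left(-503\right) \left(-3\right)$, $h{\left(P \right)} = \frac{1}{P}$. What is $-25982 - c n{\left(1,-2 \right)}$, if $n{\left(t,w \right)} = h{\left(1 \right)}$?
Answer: $- \frac{53459}{2} \approx -26730.0$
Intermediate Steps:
$n{\left(t,w \right)} = 1$ ($n{\left(t,w \right)} = 1^{-1} = 1$)
$c = \frac{1495}{2}$ ($c = -7 + \frac{\left(-503\right) \left(-3\right)}{2} = -7 + \frac{1}{2} \cdot 1509 = -7 + \frac{1509}{2} = \frac{1495}{2} \approx 747.5$)
$-25982 - c n{\left(1,-2 \right)} = -25982 - \frac{1495}{2} \cdot 1 = -25982 - \frac{1495}{2} = - \frac{53459}{2}$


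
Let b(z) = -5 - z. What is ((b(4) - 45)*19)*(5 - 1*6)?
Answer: 1026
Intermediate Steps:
((b(4) - 45)*19)*(5 - 1*6) = (((-5 - 1*4) - 45)*19)*(5 - 1*6) = (((-5 - 4) - 45)*19)*(5 - 6) = ((-9 - 45)*19)*(-1) = -54*19*(-1) = -1026*(-1) = 1026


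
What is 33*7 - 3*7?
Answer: 210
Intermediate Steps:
33*7 - 3*7 = 231 - 21 = 210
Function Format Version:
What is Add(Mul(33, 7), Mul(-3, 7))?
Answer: 210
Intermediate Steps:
Add(Mul(33, 7), Mul(-3, 7)) = Add(231, -21) = 210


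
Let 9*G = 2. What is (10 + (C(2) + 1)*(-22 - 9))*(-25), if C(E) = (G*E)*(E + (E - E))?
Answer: 10925/9 ≈ 1213.9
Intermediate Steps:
G = 2/9 (G = (1/9)*2 = 2/9 ≈ 0.22222)
C(E) = 2*E**2/9 (C(E) = (2*E/9)*(E + (E - E)) = (2*E/9)*(E + 0) = (2*E/9)*E = 2*E**2/9)
(10 + (C(2) + 1)*(-22 - 9))*(-25) = (10 + ((2/9)*2**2 + 1)*(-22 - 9))*(-25) = (10 + ((2/9)*4 + 1)*(-31))*(-25) = (10 + (8/9 + 1)*(-31))*(-25) = (10 + (17/9)*(-31))*(-25) = (10 - 527/9)*(-25) = -437/9*(-25) = 10925/9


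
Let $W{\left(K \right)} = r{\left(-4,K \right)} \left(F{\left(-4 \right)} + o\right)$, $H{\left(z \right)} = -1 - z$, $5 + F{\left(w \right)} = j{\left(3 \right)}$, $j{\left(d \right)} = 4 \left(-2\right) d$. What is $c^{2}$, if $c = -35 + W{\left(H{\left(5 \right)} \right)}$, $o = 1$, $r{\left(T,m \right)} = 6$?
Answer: $41209$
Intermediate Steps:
$j{\left(d \right)} = - 8 d$
$F{\left(w \right)} = -29$ ($F{\left(w \right)} = -5 - 24 = -29$)
$W{\left(K \right)} = -168$ ($W{\left(K \right)} = 6 \left(-29 + 1\right) = 6 \left(-28\right) = -168$)
$c = -203$ ($c = -35 - 168 = -203$)
$c^{2} = \left(-203\right)^{2} = 41209$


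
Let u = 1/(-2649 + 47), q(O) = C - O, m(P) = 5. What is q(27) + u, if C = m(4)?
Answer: -57245/2602 ≈ -22.000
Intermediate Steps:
C = 5
q(O) = 5 - O
u = -1/2602 (u = 1/(-2602) = -1/2602 ≈ -0.00038432)
q(27) + u = (5 - 1*27) - 1/2602 = (5 - 27) - 1/2602 = -22 - 1/2602 = -57245/2602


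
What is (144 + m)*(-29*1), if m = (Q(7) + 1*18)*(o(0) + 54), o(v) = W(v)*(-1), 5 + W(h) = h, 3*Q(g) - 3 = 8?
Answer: -123743/3 ≈ -41248.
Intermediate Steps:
Q(g) = 11/3 (Q(g) = 1 + (⅓)*8 = 1 + 8/3 = 11/3)
W(h) = -5 + h
o(v) = 5 - v (o(v) = (-5 + v)*(-1) = 5 - v)
m = 3835/3 (m = (11/3 + 1*18)*((5 - 1*0) + 54) = (11/3 + 18)*((5 + 0) + 54) = 65*(5 + 54)/3 = (65/3)*59 = 3835/3 ≈ 1278.3)
(144 + m)*(-29*1) = (144 + 3835/3)*(-29*1) = (4267/3)*(-29) = -123743/3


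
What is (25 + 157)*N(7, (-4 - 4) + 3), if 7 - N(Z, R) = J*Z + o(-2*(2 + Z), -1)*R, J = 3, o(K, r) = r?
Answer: -3458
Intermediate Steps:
N(Z, R) = 7 + R - 3*Z (N(Z, R) = 7 - (3*Z - R) = 7 - (-R + 3*Z) = 7 + (R - 3*Z) = 7 + R - 3*Z)
(25 + 157)*N(7, (-4 - 4) + 3) = (25 + 157)*(7 + ((-4 - 4) + 3) - 3*7) = 182*(7 + (-8 + 3) - 21) = 182*(7 - 5 - 21) = 182*(-19) = -3458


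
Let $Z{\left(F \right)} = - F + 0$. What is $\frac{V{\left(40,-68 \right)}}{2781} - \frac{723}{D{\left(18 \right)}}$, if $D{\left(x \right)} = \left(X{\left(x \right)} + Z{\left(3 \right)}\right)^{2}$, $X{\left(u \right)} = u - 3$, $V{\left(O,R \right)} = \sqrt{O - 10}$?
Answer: $- \frac{241}{48} + \frac{\sqrt{30}}{2781} \approx -5.0189$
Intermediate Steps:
$V{\left(O,R \right)} = \sqrt{-10 + O}$
$X{\left(u \right)} = -3 + u$ ($X{\left(u \right)} = u - 3 = -3 + u$)
$Z{\left(F \right)} = - F$
$D{\left(x \right)} = \left(-6 + x\right)^{2}$ ($D{\left(x \right)} = \left(\left(-3 + x\right) - 3\right)^{2} = \left(-6 + x\right)^{2}$)
$\frac{V{\left(40,-68 \right)}}{2781} - \frac{723}{D{\left(18 \right)}} = \frac{\sqrt{-10 + 40}}{2781} - \frac{723}{\left(-6 + 18\right)^{2}} = \sqrt{30} \cdot \frac{1}{2781} - \frac{723}{12^{2}} = \frac{\sqrt{30}}{2781} - \frac{723}{144} = \frac{\sqrt{30}}{2781} - \frac{241}{48} = - \frac{241}{48} + \frac{\sqrt{30}}{2781}$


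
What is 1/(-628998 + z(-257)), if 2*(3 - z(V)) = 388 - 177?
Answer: -2/1258201 ≈ -1.5896e-6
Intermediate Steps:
z(V) = -205/2 (z(V) = 3 - (388 - 177)/2 = 3 - ½*211 = 3 - 211/2 = -205/2)
1/(-628998 + z(-257)) = 1/(-628998 - 205/2) = 1/(-1258201/2) = -2/1258201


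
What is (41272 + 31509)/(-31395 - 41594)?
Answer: -72781/72989 ≈ -0.99715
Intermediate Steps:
(41272 + 31509)/(-31395 - 41594) = 72781/(-72989) = 72781*(-1/72989) = -72781/72989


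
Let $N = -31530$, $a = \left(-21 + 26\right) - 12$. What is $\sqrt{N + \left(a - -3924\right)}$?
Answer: $i \sqrt{27613} \approx 166.17 i$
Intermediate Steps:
$a = -7$ ($a = 5 - 12 = -7$)
$\sqrt{N + \left(a - -3924\right)} = \sqrt{-31530 - -3917} = \sqrt{-31530 + \left(-7 + 3924\right)} = \sqrt{-31530 + 3917} = \sqrt{-27613} = i \sqrt{27613}$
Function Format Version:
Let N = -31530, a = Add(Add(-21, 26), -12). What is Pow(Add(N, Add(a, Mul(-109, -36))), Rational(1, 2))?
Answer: Mul(I, Pow(27613, Rational(1, 2))) ≈ Mul(166.17, I)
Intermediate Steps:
a = -7 (a = Add(5, -12) = -7)
Pow(Add(N, Add(a, Mul(-109, -36))), Rational(1, 2)) = Pow(Add(-31530, Add(-7, Mul(-109, -36))), Rational(1, 2)) = Pow(Add(-31530, Add(-7, 3924)), Rational(1, 2)) = Pow(Add(-31530, 3917), Rational(1, 2)) = Pow(-27613, Rational(1, 2)) = Mul(I, Pow(27613, Rational(1, 2)))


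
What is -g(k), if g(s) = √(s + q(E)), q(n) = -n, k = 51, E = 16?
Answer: -√35 ≈ -5.9161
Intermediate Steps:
g(s) = √(-16 + s) (g(s) = √(s - 1*16) = √(s - 16) = √(-16 + s))
-g(k) = -√(-16 + 51) = -√35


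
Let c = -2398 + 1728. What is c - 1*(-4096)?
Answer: 3426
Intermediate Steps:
c = -670
c - 1*(-4096) = -670 - 1*(-4096) = -670 + 4096 = 3426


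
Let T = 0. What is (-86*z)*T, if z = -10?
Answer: 0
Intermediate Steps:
(-86*z)*T = -86*(-10)*0 = 860*0 = 0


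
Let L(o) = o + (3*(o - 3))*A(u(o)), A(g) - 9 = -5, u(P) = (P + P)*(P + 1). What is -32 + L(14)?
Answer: 114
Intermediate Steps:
u(P) = 2*P*(1 + P) (u(P) = (2*P)*(1 + P) = 2*P*(1 + P))
A(g) = 4 (A(g) = 9 - 5 = 4)
L(o) = -36 + 13*o (L(o) = o + (3*(o - 3))*4 = o + (3*(-3 + o))*4 = o + (-9 + 3*o)*4 = o + (-36 + 12*o) = -36 + 13*o)
-32 + L(14) = -32 + (-36 + 13*14) = -32 + (-36 + 182) = -32 + 146 = 114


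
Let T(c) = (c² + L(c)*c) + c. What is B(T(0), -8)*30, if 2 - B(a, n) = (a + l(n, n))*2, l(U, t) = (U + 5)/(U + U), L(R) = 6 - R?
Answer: 195/4 ≈ 48.750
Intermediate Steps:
l(U, t) = (5 + U)/(2*U) (l(U, t) = (5 + U)/((2*U)) = (5 + U)*(1/(2*U)) = (5 + U)/(2*U))
T(c) = c + c² + c*(6 - c) (T(c) = (c² + (6 - c)*c) + c = (c² + c*(6 - c)) + c = c + c² + c*(6 - c))
B(a, n) = 2 - 2*a - (5 + n)/n (B(a, n) = 2 - (a + (5 + n)/(2*n))*2 = 2 - (2*a + (5 + n)/n) = 2 + (-2*a - (5 + n)/n) = 2 - 2*a - (5 + n)/n)
B(T(0), -8)*30 = (1 - 5/(-8) - 14*0)*30 = (1 - 5*(-⅛) - 2*0)*30 = (1 + 5/8 + 0)*30 = (13/8)*30 = 195/4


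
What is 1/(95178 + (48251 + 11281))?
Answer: 1/154710 ≈ 6.4637e-6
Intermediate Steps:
1/(95178 + (48251 + 11281)) = 1/(95178 + 59532) = 1/154710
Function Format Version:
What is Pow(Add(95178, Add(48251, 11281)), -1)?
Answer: Rational(1, 154710) ≈ 6.4637e-6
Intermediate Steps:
Pow(Add(95178, Add(48251, 11281)), -1) = Pow(Add(95178, 59532), -1) = Pow(154710, -1) = Rational(1, 154710)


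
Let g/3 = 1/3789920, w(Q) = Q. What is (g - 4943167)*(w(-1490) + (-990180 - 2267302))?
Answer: 15263564402137659291/947480 ≈ 1.6110e+13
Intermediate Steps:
g = 3/3789920 ≈ 7.9157e-7
(g - 4943167)*(w(-1490) + (-990180 - 2267302)) = (3/3789920 - 4943167)*(-1490 + (-990180 - 2267302)) = -18734207476637*(-1490 - 3257482)/3789920 = -18734207476637/3789920*(-3258972) = 15263564402137659291/947480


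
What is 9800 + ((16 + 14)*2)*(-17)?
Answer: 8780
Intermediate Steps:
9800 + ((16 + 14)*2)*(-17) = 9800 + (30*2)*(-17) = 9800 + 60*(-17) = 9800 - 1020 = 8780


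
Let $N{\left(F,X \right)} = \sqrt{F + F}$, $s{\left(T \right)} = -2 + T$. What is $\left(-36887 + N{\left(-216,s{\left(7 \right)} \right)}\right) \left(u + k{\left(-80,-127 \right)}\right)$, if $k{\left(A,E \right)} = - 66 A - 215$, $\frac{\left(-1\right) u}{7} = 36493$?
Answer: $9235988382 - 3004632 i \sqrt{3} \approx 9.236 \cdot 10^{9} - 5.2042 \cdot 10^{6} i$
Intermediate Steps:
$u = -255451$ ($u = \left(-7\right) 36493 = -255451$)
$k{\left(A,E \right)} = -215 - 66 A$
$N{\left(F,X \right)} = \sqrt{2} \sqrt{F}$ ($N{\left(F,X \right)} = \sqrt{2 F} = \sqrt{2} \sqrt{F}$)
$\left(-36887 + N{\left(-216,s{\left(7 \right)} \right)}\right) \left(u + k{\left(-80,-127 \right)}\right) = \left(-36887 + \sqrt{2} \sqrt{-216}\right) \left(-255451 - -5065\right) = \left(-36887 + \sqrt{2} \cdot 6 i \sqrt{6}\right) \left(-255451 + \left(-215 + 5280\right)\right) = \left(-36887 + 12 i \sqrt{3}\right) \left(-255451 + 5065\right) = \left(-36887 + 12 i \sqrt{3}\right) \left(-250386\right) = 9235988382 - 3004632 i \sqrt{3}$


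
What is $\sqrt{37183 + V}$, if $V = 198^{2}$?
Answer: $\sqrt{76387} \approx 276.38$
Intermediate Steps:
$V = 39204$
$\sqrt{37183 + V} = \sqrt{37183 + 39204} = \sqrt{76387}$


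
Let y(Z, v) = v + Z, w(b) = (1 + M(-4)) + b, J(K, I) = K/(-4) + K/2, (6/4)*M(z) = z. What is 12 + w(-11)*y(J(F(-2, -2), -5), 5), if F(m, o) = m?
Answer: -45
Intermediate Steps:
M(z) = 2*z/3
J(K, I) = K/4 (J(K, I) = K*(-¼) + K*(½) = -K/4 + K/2 = K/4)
w(b) = -5/3 + b (w(b) = (1 + (⅔)*(-4)) + b = (1 - 8/3) + b = -5/3 + b)
y(Z, v) = Z + v
12 + w(-11)*y(J(F(-2, -2), -5), 5) = 12 + (-5/3 - 11)*((¼)*(-2) + 5) = 12 - 38*(-½ + 5)/3 = 12 - 38/3*9/2 = 12 - 57 = -45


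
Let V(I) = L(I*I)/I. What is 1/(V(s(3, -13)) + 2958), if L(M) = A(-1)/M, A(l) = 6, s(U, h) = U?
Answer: 9/26624 ≈ 0.00033804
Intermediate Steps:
L(M) = 6/M
V(I) = 6/I**3 (V(I) = (6/((I*I)))/I = (6/(I**2))/I = (6/I**2)/I = 6/I**3)
1/(V(s(3, -13)) + 2958) = 1/(6/3**3 + 2958) = 1/(6*(1/27) + 2958) = 1/(2/9 + 2958) = 1/(26624/9) = 9/26624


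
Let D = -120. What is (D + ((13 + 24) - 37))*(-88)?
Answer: 10560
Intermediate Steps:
(D + ((13 + 24) - 37))*(-88) = (-120 + ((13 + 24) - 37))*(-88) = (-120 + (37 - 37))*(-88) = (-120 + 0)*(-88) = -120*(-88) = 10560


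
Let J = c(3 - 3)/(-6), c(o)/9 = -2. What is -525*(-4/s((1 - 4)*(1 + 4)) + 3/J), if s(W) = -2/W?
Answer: 15225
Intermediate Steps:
c(o) = -18 (c(o) = 9*(-2) = -18)
J = 3 (J = -18/(-6) = -18*(-⅙) = 3)
-525*(-4/s((1 - 4)*(1 + 4)) + 3/J) = -525*(-4*(-(1 - 4)*(1 + 4)/2) + 3/3) = -525*(-4/((-2/((-3*5)))) + 3*(⅓)) = -525*(-4/((-2/(-15))) + 1) = -525*(-4/((-2*(-1/15))) + 1) = -525*(-4/2/15 + 1) = -525*(-4*15/2 + 1) = -525*(-30 + 1) = -525*(-29) = 15225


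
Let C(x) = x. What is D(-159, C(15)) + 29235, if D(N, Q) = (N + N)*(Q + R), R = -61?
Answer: 43863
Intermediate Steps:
D(N, Q) = 2*N*(-61 + Q) (D(N, Q) = (N + N)*(Q - 61) = (2*N)*(-61 + Q) = 2*N*(-61 + Q))
D(-159, C(15)) + 29235 = 2*(-159)*(-61 + 15) + 29235 = 2*(-159)*(-46) + 29235 = 14628 + 29235 = 43863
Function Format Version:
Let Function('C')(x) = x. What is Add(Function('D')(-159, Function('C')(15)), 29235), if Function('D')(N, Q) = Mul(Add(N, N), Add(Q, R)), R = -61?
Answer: 43863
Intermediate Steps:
Function('D')(N, Q) = Mul(2, N, Add(-61, Q)) (Function('D')(N, Q) = Mul(Add(N, N), Add(Q, -61)) = Mul(Mul(2, N), Add(-61, Q)) = Mul(2, N, Add(-61, Q)))
Add(Function('D')(-159, Function('C')(15)), 29235) = Add(Mul(2, -159, Add(-61, 15)), 29235) = Add(Mul(2, -159, -46), 29235) = Add(14628, 29235) = 43863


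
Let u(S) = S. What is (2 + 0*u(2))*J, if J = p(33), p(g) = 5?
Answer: 10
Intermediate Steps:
J = 5
(2 + 0*u(2))*J = (2 + 0*2)*5 = (2 + 0)*5 = 2*5 = 10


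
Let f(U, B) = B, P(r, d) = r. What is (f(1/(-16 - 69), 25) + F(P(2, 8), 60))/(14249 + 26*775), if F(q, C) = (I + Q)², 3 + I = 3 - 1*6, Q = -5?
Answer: 146/34399 ≈ 0.0042443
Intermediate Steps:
I = -6 (I = -3 + (3 - 1*6) = -3 + (3 - 6) = -3 - 3 = -6)
F(q, C) = 121 (F(q, C) = (-6 - 5)² = (-11)² = 121)
(f(1/(-16 - 69), 25) + F(P(2, 8), 60))/(14249 + 26*775) = (25 + 121)/(14249 + 26*775) = 146/(14249 + 20150) = 146/34399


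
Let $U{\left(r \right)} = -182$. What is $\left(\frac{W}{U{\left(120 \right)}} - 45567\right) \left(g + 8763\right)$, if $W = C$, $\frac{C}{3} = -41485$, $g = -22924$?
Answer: $\frac{16525358997}{26} \approx 6.3559 \cdot 10^{8}$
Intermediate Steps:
$C = -124455$ ($C = 3 \left(-41485\right) = -124455$)
$W = -124455$
$\left(\frac{W}{U{\left(120 \right)}} - 45567\right) \left(g + 8763\right) = \left(- \frac{124455}{-182} - 45567\right) \left(-22924 + 8763\right) = \left(\left(-124455\right) \left(- \frac{1}{182}\right) - 45567\right) \left(-14161\right) = \left(\frac{124455}{182} - 45567\right) \left(-14161\right) = \left(- \frac{8168739}{182}\right) \left(-14161\right) = \frac{16525358997}{26}$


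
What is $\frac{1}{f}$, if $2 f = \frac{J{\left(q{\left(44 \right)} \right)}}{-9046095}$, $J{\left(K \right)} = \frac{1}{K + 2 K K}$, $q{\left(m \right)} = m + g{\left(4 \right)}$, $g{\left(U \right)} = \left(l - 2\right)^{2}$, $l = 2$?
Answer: $-70849016040$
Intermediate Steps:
$g{\left(U \right)} = 0$ ($g{\left(U \right)} = \left(2 - 2\right)^{2} = 0^{2} = 0$)
$q{\left(m \right)} = m$ ($q{\left(m \right)} = m + 0 = m$)
$J{\left(K \right)} = \frac{1}{K + 2 K^{2}}$
$f = - \frac{1}{70849016040}$ ($f = \frac{\frac{1}{44 \left(1 + 2 \cdot 44\right)} \frac{1}{-9046095}}{2} = \frac{\frac{1}{44 \left(1 + 88\right)} \left(- \frac{1}{9046095}\right)}{2} = \frac{\frac{1}{44 \cdot 89} \left(- \frac{1}{9046095}\right)}{2} = \frac{\frac{1}{44} \cdot \frac{1}{89} \left(- \frac{1}{9046095}\right)}{2} = \frac{\frac{1}{3916} \left(- \frac{1}{9046095}\right)}{2} = \frac{1}{2} \left(- \frac{1}{35424508020}\right) = - \frac{1}{70849016040} \approx -1.4115 \cdot 10^{-11}$)
$\frac{1}{f} = \frac{1}{- \frac{1}{70849016040}} = -70849016040$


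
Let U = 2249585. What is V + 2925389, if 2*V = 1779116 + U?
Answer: 9879479/2 ≈ 4.9397e+6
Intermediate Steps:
V = 4028701/2 (V = (1779116 + 2249585)/2 = (½)*4028701 = 4028701/2 ≈ 2.0144e+6)
V + 2925389 = 4028701/2 + 2925389 = 9879479/2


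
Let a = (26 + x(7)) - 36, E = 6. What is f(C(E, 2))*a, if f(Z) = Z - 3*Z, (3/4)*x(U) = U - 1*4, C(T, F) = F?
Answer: 24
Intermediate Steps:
x(U) = -16/3 + 4*U/3 (x(U) = 4*(U - 1*4)/3 = 4*(U - 4)/3 = 4*(-4 + U)/3 = -16/3 + 4*U/3)
f(Z) = -2*Z
a = -6 (a = (26 + (-16/3 + (4/3)*7)) - 36 = (26 + (-16/3 + 28/3)) - 36 = (26 + 4) - 36 = 30 - 36 = -6)
f(C(E, 2))*a = -2*2*(-6) = -4*(-6) = 24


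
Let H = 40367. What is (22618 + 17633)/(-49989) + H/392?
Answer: 667375857/6531896 ≈ 102.17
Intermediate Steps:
(22618 + 17633)/(-49989) + H/392 = (22618 + 17633)/(-49989) + 40367/392 = 40251*(-1/49989) + 40367*(1/392) = -13417/16663 + 40367/392 = 667375857/6531896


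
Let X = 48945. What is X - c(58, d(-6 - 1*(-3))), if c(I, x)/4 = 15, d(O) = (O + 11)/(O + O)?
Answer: 48885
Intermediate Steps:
d(O) = (11 + O)/(2*O) (d(O) = (11 + O)/((2*O)) = (11 + O)*(1/(2*O)) = (11 + O)/(2*O))
c(I, x) = 60 (c(I, x) = 4*15 = 60)
X - c(58, d(-6 - 1*(-3))) = 48945 - 1*60 = 48945 - 60 = 48885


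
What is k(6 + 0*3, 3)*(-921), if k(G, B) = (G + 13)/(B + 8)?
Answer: -17499/11 ≈ -1590.8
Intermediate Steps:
k(G, B) = (13 + G)/(8 + B)
k(6 + 0*3, 3)*(-921) = ((13 + (6 + 0*3))/(8 + 3))*(-921) = ((13 + (6 + 0))/11)*(-921) = ((13 + 6)/11)*(-921) = ((1/11)*19)*(-921) = (19/11)*(-921) = -17499/11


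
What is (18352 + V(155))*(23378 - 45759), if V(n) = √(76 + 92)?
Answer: -410736112 - 44762*√42 ≈ -4.1103e+8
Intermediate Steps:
V(n) = 2*√42 (V(n) = √168 = 2*√42)
(18352 + V(155))*(23378 - 45759) = (18352 + 2*√42)*(23378 - 45759) = (18352 + 2*√42)*(-22381) = -410736112 - 44762*√42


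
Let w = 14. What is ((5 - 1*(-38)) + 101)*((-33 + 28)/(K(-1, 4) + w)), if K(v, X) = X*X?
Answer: -24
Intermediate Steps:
K(v, X) = X²
((5 - 1*(-38)) + 101)*((-33 + 28)/(K(-1, 4) + w)) = ((5 - 1*(-38)) + 101)*((-33 + 28)/(4² + 14)) = ((5 + 38) + 101)*(-5/(16 + 14)) = (43 + 101)*(-5/30) = 144*(-5*1/30) = 144*(-⅙) = -24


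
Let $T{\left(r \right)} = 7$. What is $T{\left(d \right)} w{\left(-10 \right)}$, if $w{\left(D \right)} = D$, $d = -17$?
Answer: $-70$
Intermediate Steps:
$T{\left(d \right)} w{\left(-10 \right)} = 7 \left(-10\right) = -70$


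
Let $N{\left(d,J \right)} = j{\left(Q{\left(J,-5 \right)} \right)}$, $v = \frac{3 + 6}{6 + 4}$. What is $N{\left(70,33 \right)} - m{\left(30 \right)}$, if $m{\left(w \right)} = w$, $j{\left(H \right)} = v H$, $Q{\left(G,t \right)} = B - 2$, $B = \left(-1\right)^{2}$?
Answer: $- \frac{309}{10} \approx -30.9$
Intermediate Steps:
$v = \frac{9}{10} \approx 0.9$
$B = 1$
$Q{\left(G,t \right)} = -1$ ($Q{\left(G,t \right)} = 1 - 2 = -1$)
$j{\left(H \right)} = \frac{9 H}{10}$
$N{\left(d,J \right)} = - \frac{9}{10}$ ($N{\left(d,J \right)} = \frac{9}{10} \left(-1\right) = - \frac{9}{10}$)
$N{\left(70,33 \right)} - m{\left(30 \right)} = - \frac{9}{10} - 30 = - \frac{309}{10}$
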